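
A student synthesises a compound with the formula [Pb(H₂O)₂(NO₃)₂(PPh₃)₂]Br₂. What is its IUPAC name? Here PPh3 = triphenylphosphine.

diaquadinitratobis(triphenylphosphine)lead(IV) bromide

The 2 bromide counter-ions carry a total charge of -2, so each complex ion is 2+.
Ligand charges: 2×aqua (neutral), 2×triphenylphosphine (neutral), 2×nitrato (-1 each); total -2. So Pb + (-2) = 2+, giving Pb = +4.
Ligands are named alphabetically: aqua before nitrato before triphenylphosphine.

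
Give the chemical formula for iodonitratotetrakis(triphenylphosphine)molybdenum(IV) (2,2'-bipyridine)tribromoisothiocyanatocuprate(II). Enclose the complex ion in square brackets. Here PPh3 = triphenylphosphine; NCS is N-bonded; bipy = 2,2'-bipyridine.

Cation [Mo…]: ligand charges -2, Mo(IV) ⇒ ion charge 2+.
Anion [Cu…]: ligand charges -4, Cu(II) ⇒ ion charge 2−.
One 2+ cation balances one 2− anion.

[MoI(NO3)(PPh3)4][Cu(bipy)Br3(NCS)]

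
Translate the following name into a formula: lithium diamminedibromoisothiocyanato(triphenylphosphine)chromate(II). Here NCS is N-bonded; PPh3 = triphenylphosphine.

Ligands: 2 bromo (Br, -1), 2 ammine (NH3, neutral), 1 isothiocyanato (NCS, -1), 1 triphenylphosphine (PPh3, neutral). Ligand charge sum = -3.
Charge balance with lithium (+1) requires 1 complex ion per 1 lithium.

Li[CrBr2(NCS)(NH3)2(PPh3)]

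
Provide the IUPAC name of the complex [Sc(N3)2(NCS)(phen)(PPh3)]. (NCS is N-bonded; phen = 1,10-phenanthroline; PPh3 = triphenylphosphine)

diazidoisothiocyanato(1,10-phenanthroline)(triphenylphosphine)scandium(III)

There is no counter-ion, so the complex is neutral overall.
Ligand charges: 1×isothiocyanato (-1 each), 2×azido (-1 each), 1×1,10-phenanthroline (neutral), 1×triphenylphosphine (neutral); total -3. So Sc + (-3) = 0, giving Sc = +3.
Ligands are named alphabetically: azido before isothiocyanato before phenanthroline before triphenylphosphine.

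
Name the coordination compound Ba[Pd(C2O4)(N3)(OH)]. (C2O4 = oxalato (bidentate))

The 1 barium counter-ion carries a total charge of +2, so each complex ion is 2−.
Ligand charges: 1×hydroxo (-1 each), 1×azido (-1 each), 1×oxalato (-2 each); total -4. So Pd + (-4) = 2−, giving Pd = +2.
Ligands are named alphabetically: azido before hydroxo before oxalato.
The complex ion is anionic, so palladium takes the -ate form palladate(II).

barium azidohydroxooxalatopalladate(II)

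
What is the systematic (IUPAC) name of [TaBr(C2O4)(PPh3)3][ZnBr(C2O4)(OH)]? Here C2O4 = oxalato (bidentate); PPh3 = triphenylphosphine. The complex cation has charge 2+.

bromooxalatotris(triphenylphosphine)tantalum(V) bromohydroxooxalatozincate(II)

The complex cation is given as 2+; its ligand charges sum to -3, so Ta = +5.
A 1:1 salt means the anion carries the equal and opposite charge, 2−.
Anion: ligand charges sum to -4; for the ion to be 2−, Zn = +2.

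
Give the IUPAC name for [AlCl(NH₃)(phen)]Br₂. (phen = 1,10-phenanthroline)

amminechloro(1,10-phenanthroline)aluminium(III) bromide

The 2 bromide counter-ions carry a total charge of -2, so each complex ion is 2+.
Ligand charges: 1×1,10-phenanthroline (neutral), 1×chloro (-1 each), 1×ammine (neutral); total -1. So Al + (-1) = 2+, giving Al = +3.
Ligands are named alphabetically: ammine before chloro before phenanthroline.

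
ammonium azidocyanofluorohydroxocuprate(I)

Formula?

Ligands: 1 hydroxo (OH, -1), 1 azido (N3, -1), 1 cyano (CN, -1), 1 fluoro (F, -1). Ligand charge sum = -4.
With Cu in oxidation state +1, the complex ion is [Cu...]^3−.
Charge balance with ammonium (+1) requires 1 complex ion per 3 ammonium.

(NH4)3[Cu(CN)F(N3)(OH)]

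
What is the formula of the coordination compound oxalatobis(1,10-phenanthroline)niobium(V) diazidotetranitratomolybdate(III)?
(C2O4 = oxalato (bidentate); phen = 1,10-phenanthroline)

[Nb(C2O4)(phen)2][Mo(N3)2(NO3)4]

Cation [Nb…]: ligand charges -2, Nb(V) ⇒ ion charge 3+.
Anion [Mo…]: ligand charges -6, Mo(III) ⇒ ion charge 3−.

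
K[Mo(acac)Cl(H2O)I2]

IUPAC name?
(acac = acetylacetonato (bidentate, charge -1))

The 1 potassium counter-ion carries a total charge of +1, so each complex ion is 1−.
Ligand charges: 1×acetylacetonato (-1 each), 2×iodo (-1 each), 1×chloro (-1 each), 1×aqua (neutral); total -4. So Mo + (-4) = 1−, giving Mo = +3.
Ligands are named alphabetically: acetylacetonato before aqua before chloro before iodo.
The complex ion is anionic, so molybdenum takes the -ate form molybdate(III).

potassium (acetylacetonato)aquachlorodiiodomolybdate(III)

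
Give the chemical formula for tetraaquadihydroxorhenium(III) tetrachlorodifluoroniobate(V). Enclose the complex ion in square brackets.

Cation [Re…]: ligand charges -2, Re(III) ⇒ ion charge 1+.
Anion [Nb…]: ligand charges -6, Nb(V) ⇒ ion charge 1−.

[Re(H2O)4(OH)2][NbCl4F2]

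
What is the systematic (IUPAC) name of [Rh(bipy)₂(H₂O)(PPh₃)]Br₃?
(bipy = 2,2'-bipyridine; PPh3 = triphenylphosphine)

The 3 bromide counter-ions carry a total charge of -3, so each complex ion is 3+.
Ligand charges: 2×2,2'-bipyridine (neutral), 1×triphenylphosphine (neutral), 1×aqua (neutral); total 0. So Rh + (0) = 3+, giving Rh = +3.
Ligands are named alphabetically: aqua before bipyridine before triphenylphosphine.

aquabis(2,2'-bipyridine)(triphenylphosphine)rhodium(III) bromide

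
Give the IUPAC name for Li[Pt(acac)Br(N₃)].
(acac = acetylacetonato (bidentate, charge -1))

The 1 lithium counter-ion carries a total charge of +1, so each complex ion is 1−.
Ligand charges: 1×bromo (-1 each), 1×azido (-1 each), 1×acetylacetonato (-1 each); total -3. So Pt + (-3) = 1−, giving Pt = +2.
Ligands are named alphabetically: acetylacetonato before azido before bromo.
The complex ion is anionic, so platinum takes the -ate form platinate(II).

lithium (acetylacetonato)azidobromoplatinate(II)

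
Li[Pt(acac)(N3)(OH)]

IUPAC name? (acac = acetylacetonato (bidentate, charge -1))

lithium (acetylacetonato)azidohydroxoplatinate(II)

The 1 lithium counter-ion carries a total charge of +1, so each complex ion is 1−.
Ligand charges: 1×hydroxo (-1 each), 1×azido (-1 each), 1×acetylacetonato (-1 each); total -3. So Pt + (-3) = 1−, giving Pt = +2.
The complex ion is anionic, so platinum takes the -ate form platinate(II).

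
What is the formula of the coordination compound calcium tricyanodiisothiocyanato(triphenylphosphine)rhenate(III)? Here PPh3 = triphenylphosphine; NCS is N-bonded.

Ligands: 1 triphenylphosphine (PPh3, neutral), 3 cyano (CN, -1), 2 isothiocyanato (NCS, -1). Ligand charge sum = -5.
Charge balance with calcium (+2) requires 1 complex ion per 1 calcium.

Ca[Re(CN)3(NCS)2(PPh3)]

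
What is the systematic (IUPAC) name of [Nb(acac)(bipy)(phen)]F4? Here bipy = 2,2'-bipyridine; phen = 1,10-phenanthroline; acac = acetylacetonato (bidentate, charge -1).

(acetylacetonato)(2,2'-bipyridine)(1,10-phenanthroline)niobium(V) fluoride

The 4 fluoride counter-ions carry a total charge of -4, so each complex ion is 4+.
Ligand charges: 1×2,2'-bipyridine (neutral), 1×1,10-phenanthroline (neutral), 1×acetylacetonato (-1 each); total -1. So Nb + (-1) = 4+, giving Nb = +5.
Ligands are named alphabetically: acetylacetonato before bipyridine before phenanthroline.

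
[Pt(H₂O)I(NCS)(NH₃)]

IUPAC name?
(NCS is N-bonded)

There is no counter-ion, so the complex is neutral overall.
Ligand charges: 1×ammine (neutral), 1×isothiocyanato (-1 each), 1×iodo (-1 each), 1×aqua (neutral); total -2. So Pt + (-2) = 0, giving Pt = +2.
Ligands are named alphabetically: ammine before aqua before iodo before isothiocyanato.

ammineaquaiodoisothiocyanatoplatinum(II)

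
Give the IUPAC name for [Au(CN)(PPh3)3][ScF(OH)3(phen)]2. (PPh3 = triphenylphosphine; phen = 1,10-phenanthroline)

cyanotris(triphenylphosphine)gold(III) fluorotrihydroxo(1,10-phenanthroline)scandate(III)

Scandium is always +3 in its complexes; the anion's ligand charges sum to -4, so the complex anion is 1−.
With 2 anions per cation, the cation must be 2×1 = 2+.
Cation: ligand charges sum to -1; for the ion to be 2+, Au = +3.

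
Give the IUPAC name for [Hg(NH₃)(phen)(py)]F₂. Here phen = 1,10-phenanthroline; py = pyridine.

The 2 fluoride counter-ions carry a total charge of -2, so each complex ion is 2+.
Ligand charges: 1×1,10-phenanthroline (neutral), 1×ammine (neutral), 1×pyridine (neutral); total 0. So Hg + (0) = 2+, giving Hg = +2.
Ligands are named alphabetically: ammine before phenanthroline before pyridine.

ammine(1,10-phenanthroline)(pyridine)mercury(II) fluoride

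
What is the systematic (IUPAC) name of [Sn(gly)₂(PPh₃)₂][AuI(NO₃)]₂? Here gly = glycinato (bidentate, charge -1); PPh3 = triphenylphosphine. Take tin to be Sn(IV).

bis(glycinato)bis(triphenylphosphine)tin(IV) iodonitratoaurate(I)

Both ions are complex: the cation is named first with the plain metal name, the anion second with the -ate form; each ion's ligands are alphabetised independently.
Sn is given as +4; the cation's ligand charges sum to -2, so the complex cation is 2+.
With 2 anions per cation, each anion must be 2/2 = 1−.
Anion: ligand charges sum to -2; for the ion to be 1−, Au = +1.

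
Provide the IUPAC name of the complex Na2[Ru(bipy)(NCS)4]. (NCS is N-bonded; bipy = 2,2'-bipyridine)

The 2 sodium counter-ions carry a total charge of +2, so each complex ion is 2−.
Ligand charges: 4×isothiocyanato (-1 each), 1×2,2'-bipyridine (neutral); total -4. So Ru + (-4) = 2−, giving Ru = +2.
Ligands are named alphabetically: bipyridine before isothiocyanato.
The complex ion is anionic, so ruthenium takes the -ate form ruthenate(II).

sodium (2,2'-bipyridine)tetraisothiocyanatoruthenate(II)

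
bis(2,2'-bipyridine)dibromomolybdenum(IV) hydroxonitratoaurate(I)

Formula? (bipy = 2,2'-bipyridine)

Cation [Mo…]: ligand charges -2, Mo(IV) ⇒ ion charge 2+.
Anion [Au…]: ligand charges -2, Au(I) ⇒ ion charge 1−.

[Mo(bipy)2Br2][Au(NO3)(OH)]2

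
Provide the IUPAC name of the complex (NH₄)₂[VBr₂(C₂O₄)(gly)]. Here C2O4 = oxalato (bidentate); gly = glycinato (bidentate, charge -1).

The 2 ammonium counter-ions carry a total charge of +2, so each complex ion is 2−.
Ligand charges: 1×oxalato (-2 each), 2×bromo (-1 each), 1×glycinato (-1 each); total -5. So V + (-5) = 2−, giving V = +3.
The complex ion is anionic, so vanadium takes the -ate form vanadate(III).

ammonium dibromo(glycinato)oxalatovanadate(III)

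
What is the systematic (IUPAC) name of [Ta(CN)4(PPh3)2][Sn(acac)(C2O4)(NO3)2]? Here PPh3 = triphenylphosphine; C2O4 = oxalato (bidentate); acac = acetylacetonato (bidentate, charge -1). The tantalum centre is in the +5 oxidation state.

tetracyanobis(triphenylphosphine)tantalum(V) (acetylacetonato)dinitratooxalatostannate(IV)

Ta is given as +5; the cation's ligand charges sum to -4, so the complex cation is 1+.
A 1:1 salt means the anion carries the equal and opposite charge, 1−.
Anion: ligand charges sum to -5; for the ion to be 1−, Sn = +4.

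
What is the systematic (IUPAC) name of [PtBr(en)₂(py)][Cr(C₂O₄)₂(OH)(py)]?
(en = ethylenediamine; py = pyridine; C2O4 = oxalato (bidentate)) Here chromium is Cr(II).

Cr is given as +2; the anion's ligand charges sum to -5, so the complex anion is 3−.
A 1:1 salt means the cation carries the equal and opposite charge, 3+.
Cation: ligand charges sum to -1; for the ion to be 3+, Pt = +4.

bromobis(ethylenediamine)(pyridine)platinum(IV) hydroxodioxalato(pyridine)chromate(II)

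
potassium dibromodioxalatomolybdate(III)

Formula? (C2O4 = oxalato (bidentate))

Ligands: 2 oxalato (C2O4, -2), 2 bromo (Br, -1). Ligand charge sum = -6.
With Mo in oxidation state +3, the complex ion is [Mo...]^3−.
Charge balance with potassium (+1) requires 1 complex ion per 3 potassium.

K3[MoBr2(C2O4)2]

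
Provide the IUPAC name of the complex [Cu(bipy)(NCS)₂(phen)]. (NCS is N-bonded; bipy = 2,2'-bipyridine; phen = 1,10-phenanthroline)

(2,2'-bipyridine)diisothiocyanato(1,10-phenanthroline)copper(II)

There is no counter-ion, so the complex is neutral overall.
Ligand charges: 2×isothiocyanato (-1 each), 1×2,2'-bipyridine (neutral), 1×1,10-phenanthroline (neutral); total -2. So Cu + (-2) = 0, giving Cu = +2.
Ligands are named alphabetically: bipyridine before isothiocyanato before phenanthroline.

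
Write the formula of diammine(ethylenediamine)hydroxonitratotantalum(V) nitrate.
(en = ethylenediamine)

Ligands: 1 ethylenediamine (en, neutral), 1 nitrato (NO3, -1), 2 ammine (NH3, neutral), 1 hydroxo (OH, -1). Ligand charge sum = -2.
With Ta in oxidation state +5, the complex ion is [Ta...]^3+.
Charge balance with nitrate (-1) requires 1 complex ion per 3 nitrate.

[Ta(en)(NH3)2(NO3)(OH)](NO3)3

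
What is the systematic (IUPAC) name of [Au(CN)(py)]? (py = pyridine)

cyano(pyridine)gold(I)

There is no counter-ion, so the complex is neutral overall.
Ligand charges: 1×pyridine (neutral), 1×cyano (-1 each); total -1. So Au + (-1) = 0, giving Au = +1.
Ligands are named alphabetically: cyano before pyridine.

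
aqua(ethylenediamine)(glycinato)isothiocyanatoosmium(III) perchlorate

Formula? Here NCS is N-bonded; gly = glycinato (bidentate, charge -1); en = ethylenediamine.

[Os(en)(gly)(H2O)(NCS)]ClO4

Ligands: 1 isothiocyanato (NCS, -1), 1 glycinato (gly, -1), 1 aqua (H2O, neutral), 1 ethylenediamine (en, neutral). Ligand charge sum = -2.
With Os in oxidation state +3, the complex ion is [Os...]^1+.
Charge balance with perchlorate (-1) requires 1 complex ion per 1 perchlorate.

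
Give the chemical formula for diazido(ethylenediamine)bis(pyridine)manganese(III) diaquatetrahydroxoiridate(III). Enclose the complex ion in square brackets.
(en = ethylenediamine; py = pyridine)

Cation [Mn…]: ligand charges -2, Mn(III) ⇒ ion charge 1+.
Anion [Ir…]: ligand charges -4, Ir(III) ⇒ ion charge 1−.
One 1+ cation balances one 1− anion.

[Mn(en)(N3)2(py)2][Ir(H2O)2(OH)4]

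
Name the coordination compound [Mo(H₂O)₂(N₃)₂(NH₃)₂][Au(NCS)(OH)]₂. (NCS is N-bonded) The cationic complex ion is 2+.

The complex cation is given as 2+; its ligand charges sum to -2, so Mo = +4.
With 2 anions per cation, each anion must be 2/2 = 1−.
Anion: ligand charges sum to -2; for the ion to be 1−, Au = +1.

diamminediaquadiazidomolybdenum(IV) hydroxoisothiocyanatoaurate(I)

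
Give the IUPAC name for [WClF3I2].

There is no counter-ion, so the complex is neutral overall.
Ligand charges: 1×chloro (-1 each), 2×iodo (-1 each), 3×fluoro (-1 each); total -6. So W + (-6) = 0, giving W = +6.
Ligands are named alphabetically: chloro before fluoro before iodo.

chlorotrifluorodiiodotungsten(VI)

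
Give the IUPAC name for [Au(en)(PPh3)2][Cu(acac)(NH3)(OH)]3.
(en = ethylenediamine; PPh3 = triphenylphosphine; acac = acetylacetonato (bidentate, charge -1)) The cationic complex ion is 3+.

Both ions are complex: the cation is named first with the plain metal name, the anion second with the -ate form; each ion's ligands are alphabetised independently.
The complex cation is given as 3+; its ligand charges sum to 0, so Au = +3.
With 3 anions per cation, each anion must be 3/3 = 1−.
Anion: ligand charges sum to -2; for the ion to be 1−, Cu = +1.

(ethylenediamine)bis(triphenylphosphine)gold(III) (acetylacetonato)amminehydroxocuprate(I)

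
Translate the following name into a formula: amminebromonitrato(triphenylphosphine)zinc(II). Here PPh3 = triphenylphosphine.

Ligands: 1 bromo (Br, -1), 1 triphenylphosphine (PPh3, neutral), 1 nitrato (NO3, -1), 1 ammine (NH3, neutral). Ligand charge sum = -2.
With Zn in oxidation state +2, the complex ion is [Zn...].

[ZnBr(NH3)(NO3)(PPh3)]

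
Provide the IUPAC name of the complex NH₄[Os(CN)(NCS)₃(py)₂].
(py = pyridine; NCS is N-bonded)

The 1 ammonium counter-ion carries a total charge of +1, so each complex ion is 1−.
Ligand charges: 2×pyridine (neutral), 1×cyano (-1 each), 3×isothiocyanato (-1 each); total -4. So Os + (-4) = 1−, giving Os = +3.
Ligands are named alphabetically: cyano before isothiocyanato before pyridine.
The complex ion is anionic, so osmium takes the -ate form osmate(III).

ammonium cyanotriisothiocyanatobis(pyridine)osmate(III)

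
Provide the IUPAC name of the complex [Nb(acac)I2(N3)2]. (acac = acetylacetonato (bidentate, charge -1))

(acetylacetonato)diazidodiiodoniobium(V)

There is no counter-ion, so the complex is neutral overall.
Ligand charges: 1×acetylacetonato (-1 each), 2×azido (-1 each), 2×iodo (-1 each); total -5. So Nb + (-5) = 0, giving Nb = +5.
Ligands are named alphabetically: acetylacetonato before azido before iodo.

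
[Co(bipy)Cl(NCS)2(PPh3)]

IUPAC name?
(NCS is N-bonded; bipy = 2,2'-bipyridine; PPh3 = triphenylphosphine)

There is no counter-ion, so the complex is neutral overall.
Ligand charges: 2×isothiocyanato (-1 each), 1×2,2'-bipyridine (neutral), 1×chloro (-1 each), 1×triphenylphosphine (neutral); total -3. So Co + (-3) = 0, giving Co = +3.
Ligands are named alphabetically: bipyridine before chloro before isothiocyanato before triphenylphosphine.

(2,2'-bipyridine)chlorodiisothiocyanato(triphenylphosphine)cobalt(III)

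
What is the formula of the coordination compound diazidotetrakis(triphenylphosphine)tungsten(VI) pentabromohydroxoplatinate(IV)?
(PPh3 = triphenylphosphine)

[W(N3)2(PPh3)4][PtBr5(OH)]2

Cation [W…]: ligand charges -2, W(VI) ⇒ ion charge 4+.
Anion [Pt…]: ligand charges -6, Pt(IV) ⇒ ion charge 2−.
One 4+ cation requires 2 of the 2− anion.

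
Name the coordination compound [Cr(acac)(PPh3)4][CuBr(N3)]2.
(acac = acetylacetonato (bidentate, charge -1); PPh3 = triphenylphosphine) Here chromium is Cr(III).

Cr is given as +3; the cation's ligand charges sum to -1, so the complex cation is 2+.
With 2 anions per cation, each anion must be 2/2 = 1−.
Anion: ligand charges sum to -2; for the ion to be 1−, Cu = +1.

(acetylacetonato)tetrakis(triphenylphosphine)chromium(III) azidobromocuprate(I)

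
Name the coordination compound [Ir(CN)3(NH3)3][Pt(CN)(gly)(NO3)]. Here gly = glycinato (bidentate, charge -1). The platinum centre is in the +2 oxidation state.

Pt is given as +2; the anion's ligand charges sum to -3, so the complex anion is 1−.
A 1:1 salt means the cation carries the equal and opposite charge, 1+.
Cation: ligand charges sum to -3; for the ion to be 1+, Ir = +4.

triamminetricyanoiridium(IV) cyano(glycinato)nitratoplatinate(II)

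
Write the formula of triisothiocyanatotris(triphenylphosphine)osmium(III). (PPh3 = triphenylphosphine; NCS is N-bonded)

[Os(NCS)3(PPh3)3]

Ligands: 3 triphenylphosphine (PPh3, neutral), 3 isothiocyanato (NCS, -1). Ligand charge sum = -3.
With Os in oxidation state +3, the complex ion is [Os...].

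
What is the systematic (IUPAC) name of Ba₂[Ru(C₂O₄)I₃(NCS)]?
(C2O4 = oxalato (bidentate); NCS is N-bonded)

The 2 barium counter-ions carry a total charge of +4, so each complex ion is 4−.
Ligand charges: 1×oxalato (-2 each), 3×iodo (-1 each), 1×isothiocyanato (-1 each); total -6. So Ru + (-6) = 4−, giving Ru = +2.
The complex ion is anionic, so ruthenium takes the -ate form ruthenate(II).

barium triiodoisothiocyanatooxalatoruthenate(II)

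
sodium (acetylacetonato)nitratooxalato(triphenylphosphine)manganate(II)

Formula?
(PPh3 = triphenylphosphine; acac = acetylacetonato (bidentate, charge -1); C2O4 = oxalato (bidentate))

Na2[Mn(acac)(C2O4)(NO3)(PPh3)]

Ligands: 1 triphenylphosphine (PPh3, neutral), 1 nitrato (NO3, -1), 1 acetylacetonato (acac, -1), 1 oxalato (C2O4, -2). Ligand charge sum = -4.
With Mn in oxidation state +2, the complex ion is [Mn...]^2−.
Charge balance with sodium (+1) requires 1 complex ion per 2 sodium.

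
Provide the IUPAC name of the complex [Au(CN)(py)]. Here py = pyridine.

cyano(pyridine)gold(I)

There is no counter-ion, so the complex is neutral overall.
Ligand charges: 1×pyridine (neutral), 1×cyano (-1 each); total -1. So Au + (-1) = 0, giving Au = +1.
Ligands are named alphabetically: cyano before pyridine.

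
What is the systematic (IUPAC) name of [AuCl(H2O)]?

aquachlorogold(I)

There is no counter-ion, so the complex is neutral overall.
Ligand charges: 1×aqua (neutral), 1×chloro (-1 each); total -1. So Au + (-1) = 0, giving Au = +1.
Ligands are named alphabetically: aqua before chloro.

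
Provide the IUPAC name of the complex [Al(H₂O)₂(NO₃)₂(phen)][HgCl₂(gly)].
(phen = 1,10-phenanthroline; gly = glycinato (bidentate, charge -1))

diaquadinitrato(1,10-phenanthroline)aluminium(III) dichloro(glycinato)mercurate(II)

Both ions are complex: the cation is named first with the plain metal name, the anion second with the -ate form; each ion's ligands are alphabetised independently.
Aluminium is always +3 in its complexes; the cation's ligand charges sum to -2, so the complex cation is 1+.
A 1:1 salt means the anion carries the equal and opposite charge, 1−.
Anion: ligand charges sum to -3; for the ion to be 1−, Hg = +2.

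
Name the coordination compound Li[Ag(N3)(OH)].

The 1 lithium counter-ion carries a total charge of +1, so each complex ion is 1−.
Ligand charges: 1×azido (-1 each), 1×hydroxo (-1 each); total -2. So Ag + (-2) = 1−, giving Ag = +1.
Ligands are named alphabetically: azido before hydroxo.
The complex ion is anionic, so silver takes the -ate form argentate(I).

lithium azidohydroxoargentate(I)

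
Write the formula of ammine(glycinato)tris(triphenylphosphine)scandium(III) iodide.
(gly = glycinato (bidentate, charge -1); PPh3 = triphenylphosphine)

[Sc(gly)(NH3)(PPh3)3]I2

Ligands: 1 glycinato (gly, -1), 1 ammine (NH3, neutral), 3 triphenylphosphine (PPh3, neutral). Ligand charge sum = -1.
With Sc in oxidation state +3, the complex ion is [Sc...]^2+.
Charge balance with iodide (-1) requires 1 complex ion per 2 iodide.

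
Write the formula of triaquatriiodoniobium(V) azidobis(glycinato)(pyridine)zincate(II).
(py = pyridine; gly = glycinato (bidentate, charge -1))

Cation [Nb…]: ligand charges -3, Nb(V) ⇒ ion charge 2+.
Anion [Zn…]: ligand charges -3, Zn(II) ⇒ ion charge 1−.

[Nb(H2O)3I3][Zn(gly)2(N3)(py)]2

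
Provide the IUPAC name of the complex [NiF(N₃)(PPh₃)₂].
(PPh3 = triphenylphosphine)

There is no counter-ion, so the complex is neutral overall.
Ligand charges: 1×azido (-1 each), 2×triphenylphosphine (neutral), 1×fluoro (-1 each); total -2. So Ni + (-2) = 0, giving Ni = +2.
Ligands are named alphabetically: azido before fluoro before triphenylphosphine.

azidofluorobis(triphenylphosphine)nickel(II)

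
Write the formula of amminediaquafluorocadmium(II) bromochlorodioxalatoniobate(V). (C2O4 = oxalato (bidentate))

[CdF(H2O)2(NH3)][NbBr(C2O4)2Cl]

Cation [Cd…]: ligand charges -1, Cd(II) ⇒ ion charge 1+.
Anion [Nb…]: ligand charges -6, Nb(V) ⇒ ion charge 1−.
One 1+ cation balances one 1− anion.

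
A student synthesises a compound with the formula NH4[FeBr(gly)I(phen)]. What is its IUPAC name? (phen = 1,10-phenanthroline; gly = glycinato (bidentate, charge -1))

The 1 ammonium counter-ion carries a total charge of +1, so each complex ion is 1−.
Ligand charges: 1×1,10-phenanthroline (neutral), 1×bromo (-1 each), 1×glycinato (-1 each), 1×iodo (-1 each); total -3. So Fe + (-3) = 1−, giving Fe = +2.
Ligands are named alphabetically: bromo before glycinato before iodo before phenanthroline.
The complex ion is anionic, so iron takes the -ate form ferrate(II).

ammonium bromo(glycinato)iodo(1,10-phenanthroline)ferrate(II)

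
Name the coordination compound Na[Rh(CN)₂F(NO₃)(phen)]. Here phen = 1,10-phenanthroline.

The 1 sodium counter-ion carries a total charge of +1, so each complex ion is 1−.
Ligand charges: 1×fluoro (-1 each), 1×nitrato (-1 each), 1×1,10-phenanthroline (neutral), 2×cyano (-1 each); total -4. So Rh + (-4) = 1−, giving Rh = +3.
The complex ion is anionic, so rhodium takes the -ate form rhodate(III).

sodium dicyanofluoronitrato(1,10-phenanthroline)rhodate(III)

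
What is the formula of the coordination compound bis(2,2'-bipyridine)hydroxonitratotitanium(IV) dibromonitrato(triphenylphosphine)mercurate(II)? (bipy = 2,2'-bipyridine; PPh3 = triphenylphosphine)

Cation [Ti…]: ligand charges -2, Ti(IV) ⇒ ion charge 2+.
Anion [Hg…]: ligand charges -3, Hg(II) ⇒ ion charge 1−.
One 2+ cation requires 2 of the 1− anion.

[Ti(bipy)2(NO3)(OH)][HgBr2(NO3)(PPh3)]2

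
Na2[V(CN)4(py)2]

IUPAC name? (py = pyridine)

The 2 sodium counter-ions carry a total charge of +2, so each complex ion is 2−.
Ligand charges: 4×cyano (-1 each), 2×pyridine (neutral); total -4. So V + (-4) = 2−, giving V = +2.
Ligands are named alphabetically: cyano before pyridine.
The complex ion is anionic, so vanadium takes the -ate form vanadate(II).

sodium tetracyanobis(pyridine)vanadate(II)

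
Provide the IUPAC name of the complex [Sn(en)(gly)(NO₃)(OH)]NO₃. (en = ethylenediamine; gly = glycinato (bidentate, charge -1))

(ethylenediamine)(glycinato)hydroxonitratotin(IV) nitrate

The 1 nitrate counter-ion carries a total charge of -1, so each complex ion is 1+.
Ligand charges: 1×nitrato (-1 each), 1×ethylenediamine (neutral), 1×hydroxo (-1 each), 1×glycinato (-1 each); total -3. So Sn + (-3) = 1+, giving Sn = +4.
Ligands are named alphabetically: ethylenediamine before glycinato before hydroxo before nitrato.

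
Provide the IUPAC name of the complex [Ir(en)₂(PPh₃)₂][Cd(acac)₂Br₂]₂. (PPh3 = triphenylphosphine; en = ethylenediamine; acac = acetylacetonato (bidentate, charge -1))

Cadmium is always +2 in its complexes; the anion's ligand charges sum to -4, so the complex anion is 2−.
With 2 anions per cation, the cation must be 2×2 = 4+.
Cation: ligand charges sum to 0; for the ion to be 4+, Ir = +4.

bis(ethylenediamine)bis(triphenylphosphine)iridium(IV) bis(acetylacetonato)dibromocadmate(II)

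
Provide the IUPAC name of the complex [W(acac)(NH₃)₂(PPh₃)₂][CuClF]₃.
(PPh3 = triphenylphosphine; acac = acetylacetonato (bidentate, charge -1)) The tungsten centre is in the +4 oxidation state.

W is given as +4; the cation's ligand charges sum to -1, so the complex cation is 3+.
With 3 anions per cation, each anion must be 3/3 = 1−.
Anion: ligand charges sum to -2; for the ion to be 1−, Cu = +1.

(acetylacetonato)diamminebis(triphenylphosphine)tungsten(IV) chlorofluorocuprate(I)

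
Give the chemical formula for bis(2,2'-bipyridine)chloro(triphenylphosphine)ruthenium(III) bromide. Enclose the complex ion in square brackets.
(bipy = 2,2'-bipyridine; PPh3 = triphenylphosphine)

[Ru(bipy)2Cl(PPh3)]Br2

Ligands: 1 chloro (Cl, -1), 2 2,2'-bipyridine (bipy, neutral), 1 triphenylphosphine (PPh3, neutral). Ligand charge sum = -1.
With Ru in oxidation state +3, the complex ion is [Ru...]^2+.
Charge balance with bromide (-1) requires 1 complex ion per 2 bromide.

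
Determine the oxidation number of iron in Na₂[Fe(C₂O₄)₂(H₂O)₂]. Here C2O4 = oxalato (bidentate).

2 sodium outside the brackets (+1 each) → the complex ion is 2−.
Ligand charges: 2×C2O4 = -4; 2×H2O neutral; sum -4.
Fe + (-4) = 2− ⇒ Fe is +2.

+2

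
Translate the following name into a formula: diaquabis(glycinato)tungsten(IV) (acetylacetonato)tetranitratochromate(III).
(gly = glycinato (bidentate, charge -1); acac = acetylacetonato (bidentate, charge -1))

Cation [W…]: ligand charges -2, W(IV) ⇒ ion charge 2+.
Anion [Cr…]: ligand charges -5, Cr(III) ⇒ ion charge 2−.

[W(gly)2(H2O)2][Cr(acac)(NO3)4]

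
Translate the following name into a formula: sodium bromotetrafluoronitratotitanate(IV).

Na2[TiBrF4(NO3)]

Ligands: 4 fluoro (F, -1), 1 nitrato (NO3, -1), 1 bromo (Br, -1). Ligand charge sum = -6.
Charge balance with sodium (+1) requires 1 complex ion per 2 sodium.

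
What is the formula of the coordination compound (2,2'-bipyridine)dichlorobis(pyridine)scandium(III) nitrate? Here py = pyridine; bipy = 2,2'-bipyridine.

Ligands: 2 pyridine (py, neutral), 2 chloro (Cl, -1), 1 2,2'-bipyridine (bipy, neutral). Ligand charge sum = -2.
With Sc in oxidation state +3, the complex ion is [Sc...]^1+.
Charge balance with nitrate (-1) requires 1 complex ion per 1 nitrate.

[Sc(bipy)Cl2(py)2]NO3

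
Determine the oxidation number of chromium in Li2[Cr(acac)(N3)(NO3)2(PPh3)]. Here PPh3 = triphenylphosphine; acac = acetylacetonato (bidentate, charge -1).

+2

2 lithium outside the brackets (+1 each) → the complex ion is 2−.
Ligand charges: 2×NO3 = -2; 1×PPh3 neutral; 1×N3 = -1; 1×acac = -1; sum -4.
Cr + (-4) = 2− ⇒ Cr is +2.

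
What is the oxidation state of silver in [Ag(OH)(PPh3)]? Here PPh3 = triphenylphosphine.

+1

No counter-ion: the bracketed complex is neutral.
Ligand charges: 1×OH = -1; 1×PPh3 neutral; sum -1.
Ag + (-1) = 0 ⇒ Ag is +1.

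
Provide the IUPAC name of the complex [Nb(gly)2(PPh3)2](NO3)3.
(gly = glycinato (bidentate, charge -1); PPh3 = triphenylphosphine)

The 3 nitrate counter-ions carry a total charge of -3, so each complex ion is 3+.
Ligand charges: 2×glycinato (-1 each), 2×triphenylphosphine (neutral); total -2. So Nb + (-2) = 3+, giving Nb = +5.
Ligands are named alphabetically: glycinato before triphenylphosphine.

bis(glycinato)bis(triphenylphosphine)niobium(V) nitrate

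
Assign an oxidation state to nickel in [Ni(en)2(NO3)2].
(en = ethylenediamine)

+2

No counter-ion: the bracketed complex is neutral.
Ligand charges: 2×en neutral; 2×NO3 = -2; sum -2.
Ni + (-2) = 0 ⇒ Ni is +2.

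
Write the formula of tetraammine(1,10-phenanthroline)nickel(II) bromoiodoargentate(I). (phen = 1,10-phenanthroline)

[Ni(NH3)4(phen)][AgBrI]2

Cation [Ni…]: ligand charges 0, Ni(II) ⇒ ion charge 2+.
Anion [Ag…]: ligand charges -2, Ag(I) ⇒ ion charge 1−.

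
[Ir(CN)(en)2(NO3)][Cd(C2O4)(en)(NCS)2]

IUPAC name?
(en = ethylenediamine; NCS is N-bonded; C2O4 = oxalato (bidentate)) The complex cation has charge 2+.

cyanobis(ethylenediamine)nitratoiridium(IV) (ethylenediamine)diisothiocyanatooxalatocadmate(II)

The complex cation is given as 2+; its ligand charges sum to -2, so Ir = +4.
A 1:1 salt means the anion carries the equal and opposite charge, 2−.
Anion: ligand charges sum to -4; for the ion to be 2−, Cd = +2.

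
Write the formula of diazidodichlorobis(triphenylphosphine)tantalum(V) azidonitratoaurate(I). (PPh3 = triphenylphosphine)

Cation [Ta…]: ligand charges -4, Ta(V) ⇒ ion charge 1+.
Anion [Au…]: ligand charges -2, Au(I) ⇒ ion charge 1−.

[TaCl2(N3)2(PPh3)2][Au(N3)(NO3)]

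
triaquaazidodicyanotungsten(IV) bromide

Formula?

[W(CN)2(H2O)3(N3)]Br

Ligands: 3 aqua (H2O, neutral), 2 cyano (CN, -1), 1 azido (N3, -1). Ligand charge sum = -3.
With W in oxidation state +4, the complex ion is [W...]^1+.
Charge balance with bromide (-1) requires 1 complex ion per 1 bromide.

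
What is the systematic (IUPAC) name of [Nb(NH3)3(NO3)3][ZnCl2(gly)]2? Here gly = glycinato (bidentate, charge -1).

triamminetrinitratoniobium(V) dichloro(glycinato)zincate(II)

Both ions are complex: the cation is named first with the plain metal name, the anion second with the -ate form; each ion's ligands are alphabetised independently.
Zinc is always +2 in its complexes; the anion's ligand charges sum to -3, so the complex anion is 1−.
With 2 anions per cation, the cation must be 2×1 = 2+.
Cation: ligand charges sum to -3; for the ion to be 2+, Nb = +5.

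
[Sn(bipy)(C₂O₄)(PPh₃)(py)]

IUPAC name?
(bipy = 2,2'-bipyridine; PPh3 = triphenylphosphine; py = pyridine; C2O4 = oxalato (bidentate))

There is no counter-ion, so the complex is neutral overall.
Ligand charges: 1×2,2'-bipyridine (neutral), 1×triphenylphosphine (neutral), 1×pyridine (neutral), 1×oxalato (-2 each); total -2. So Sn + (-2) = 0, giving Sn = +2.
Ligands are named alphabetically: bipyridine before oxalato before pyridine before triphenylphosphine.

(2,2'-bipyridine)oxalato(pyridine)(triphenylphosphine)tin(II)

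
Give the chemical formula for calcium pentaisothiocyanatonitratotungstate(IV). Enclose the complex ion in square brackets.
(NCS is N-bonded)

Ca[W(NCS)5(NO3)]

Ligands: 5 isothiocyanato (NCS, -1), 1 nitrato (NO3, -1). Ligand charge sum = -6.
With W in oxidation state +4, the complex ion is [W...]^2−.
Charge balance with calcium (+2) requires 1 complex ion per 1 calcium.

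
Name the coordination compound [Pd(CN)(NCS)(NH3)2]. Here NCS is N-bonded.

diamminecyanoisothiocyanatopalladium(II)

There is no counter-ion, so the complex is neutral overall.
Ligand charges: 1×cyano (-1 each), 1×isothiocyanato (-1 each), 2×ammine (neutral); total -2. So Pd + (-2) = 0, giving Pd = +2.
Ligands are named alphabetically: ammine before cyano before isothiocyanato.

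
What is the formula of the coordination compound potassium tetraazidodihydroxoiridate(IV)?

K2[Ir(N3)4(OH)2]

Ligands: 4 azido (N3, -1), 2 hydroxo (OH, -1). Ligand charge sum = -6.
Charge balance with potassium (+1) requires 1 complex ion per 2 potassium.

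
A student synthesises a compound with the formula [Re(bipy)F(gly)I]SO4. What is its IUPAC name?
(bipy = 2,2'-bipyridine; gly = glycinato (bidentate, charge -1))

(2,2'-bipyridine)fluoro(glycinato)iodorhenium(V) sulfate

The 1 sulfate counter-ion carries a total charge of -2, so each complex ion is 2+.
Ligand charges: 1×2,2'-bipyridine (neutral), 1×fluoro (-1 each), 1×glycinato (-1 each), 1×iodo (-1 each); total -3. So Re + (-3) = 2+, giving Re = +5.
Ligands are named alphabetically: bipyridine before fluoro before glycinato before iodo.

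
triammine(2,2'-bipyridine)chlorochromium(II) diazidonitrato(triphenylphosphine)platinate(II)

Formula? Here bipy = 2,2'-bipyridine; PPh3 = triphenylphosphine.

Cation [Cr…]: ligand charges -1, Cr(II) ⇒ ion charge 1+.
Anion [Pt…]: ligand charges -3, Pt(II) ⇒ ion charge 1−.
One 1+ cation balances one 1− anion.

[Cr(bipy)Cl(NH3)3][Pt(N3)2(NO3)(PPh3)]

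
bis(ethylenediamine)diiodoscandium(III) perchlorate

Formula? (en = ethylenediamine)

Ligands: 2 ethylenediamine (en, neutral), 2 iodo (I, -1). Ligand charge sum = -2.
With Sc in oxidation state +3, the complex ion is [Sc...]^1+.
Charge balance with perchlorate (-1) requires 1 complex ion per 1 perchlorate.

[Sc(en)2I2]ClO4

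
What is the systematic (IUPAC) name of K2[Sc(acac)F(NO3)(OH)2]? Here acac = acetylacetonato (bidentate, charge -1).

The 2 potassium counter-ions carry a total charge of +2, so each complex ion is 2−.
Ligand charges: 1×nitrato (-1 each), 1×acetylacetonato (-1 each), 2×hydroxo (-1 each), 1×fluoro (-1 each); total -5. So Sc + (-5) = 2−, giving Sc = +3.
Ligands are named alphabetically: acetylacetonato before fluoro before hydroxo before nitrato.
The complex ion is anionic, so scandium takes the -ate form scandate(III).

potassium (acetylacetonato)fluorodihydroxonitratoscandate(III)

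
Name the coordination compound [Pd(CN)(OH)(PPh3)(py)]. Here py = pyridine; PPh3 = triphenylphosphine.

cyanohydroxo(pyridine)(triphenylphosphine)palladium(II)

There is no counter-ion, so the complex is neutral overall.
Ligand charges: 1×cyano (-1 each), 1×hydroxo (-1 each), 1×pyridine (neutral), 1×triphenylphosphine (neutral); total -2. So Pd + (-2) = 0, giving Pd = +2.
Ligands are named alphabetically: cyano before hydroxo before pyridine before triphenylphosphine.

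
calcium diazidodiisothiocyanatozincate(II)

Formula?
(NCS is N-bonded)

Ligands: 2 azido (N3, -1), 2 isothiocyanato (NCS, -1). Ligand charge sum = -4.
With Zn in oxidation state +2, the complex ion is [Zn...]^2−.
Charge balance with calcium (+2) requires 1 complex ion per 1 calcium.

Ca[Zn(N3)2(NCS)2]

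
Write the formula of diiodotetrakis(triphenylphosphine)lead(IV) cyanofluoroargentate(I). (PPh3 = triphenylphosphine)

[PbI2(PPh3)4][Ag(CN)F]2

Cation [Pb…]: ligand charges -2, Pb(IV) ⇒ ion charge 2+.
Anion [Ag…]: ligand charges -2, Ag(I) ⇒ ion charge 1−.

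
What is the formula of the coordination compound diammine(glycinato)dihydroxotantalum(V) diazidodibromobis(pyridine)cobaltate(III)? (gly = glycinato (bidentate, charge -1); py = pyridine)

[Ta(gly)(NH3)2(OH)2][CoBr2(N3)2(py)2]2

Cation [Ta…]: ligand charges -3, Ta(V) ⇒ ion charge 2+.
Anion [Co…]: ligand charges -4, Co(III) ⇒ ion charge 1−.
One 2+ cation requires 2 of the 1− anion.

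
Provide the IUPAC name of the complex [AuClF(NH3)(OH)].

There is no counter-ion, so the complex is neutral overall.
Ligand charges: 1×ammine (neutral), 1×fluoro (-1 each), 1×hydroxo (-1 each), 1×chloro (-1 each); total -3. So Au + (-3) = 0, giving Au = +3.
Ligands are named alphabetically: ammine before chloro before fluoro before hydroxo.

amminechlorofluorohydroxogold(III)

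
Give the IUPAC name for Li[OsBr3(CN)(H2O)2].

lithium diaquatribromocyanoosmate(III)

The 1 lithium counter-ion carries a total charge of +1, so each complex ion is 1−.
Ligand charges: 2×aqua (neutral), 3×bromo (-1 each), 1×cyano (-1 each); total -4. So Os + (-4) = 1−, giving Os = +3.
Ligands are named alphabetically: aqua before bromo before cyano.
The complex ion is anionic, so osmium takes the -ate form osmate(III).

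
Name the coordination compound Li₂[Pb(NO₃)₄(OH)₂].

The 2 lithium counter-ions carry a total charge of +2, so each complex ion is 2−.
Ligand charges: 4×nitrato (-1 each), 2×hydroxo (-1 each); total -6. So Pb + (-6) = 2−, giving Pb = +4.
The complex ion is anionic, so lead takes the -ate form plumbate(IV).

lithium dihydroxotetranitratoplumbate(IV)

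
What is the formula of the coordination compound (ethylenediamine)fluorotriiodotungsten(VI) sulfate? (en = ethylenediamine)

[W(en)FI3]SO4

Ligands: 1 fluoro (F, -1), 3 iodo (I, -1), 1 ethylenediamine (en, neutral). Ligand charge sum = -4.
Charge balance with sulfate (-2) requires 1 complex ion per 1 sulfate.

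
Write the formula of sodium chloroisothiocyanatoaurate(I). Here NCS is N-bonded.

Na[AuCl(NCS)]

Ligands: 1 chloro (Cl, -1), 1 isothiocyanato (NCS, -1). Ligand charge sum = -2.
With Au in oxidation state +1, the complex ion is [Au...]^1−.
Charge balance with sodium (+1) requires 1 complex ion per 1 sodium.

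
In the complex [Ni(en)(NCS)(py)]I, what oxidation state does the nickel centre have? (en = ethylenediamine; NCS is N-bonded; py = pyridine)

1 iodide outside the brackets (-1 each) → the complex ion is 1+.
Ligand charges: 1×en neutral; 1×NCS = -1; 1×py neutral; sum -1.
Ni + (-1) = 1+ ⇒ Ni is +2.

+2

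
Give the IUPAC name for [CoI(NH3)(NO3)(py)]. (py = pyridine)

There is no counter-ion, so the complex is neutral overall.
Ligand charges: 1×nitrato (-1 each), 1×pyridine (neutral), 1×iodo (-1 each), 1×ammine (neutral); total -2. So Co + (-2) = 0, giving Co = +2.
Ligands are named alphabetically: ammine before iodo before nitrato before pyridine.

ammineiodonitrato(pyridine)cobalt(II)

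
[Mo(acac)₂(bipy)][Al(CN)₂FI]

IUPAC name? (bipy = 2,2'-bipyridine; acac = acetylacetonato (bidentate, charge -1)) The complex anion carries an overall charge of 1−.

Both ions are complex: the cation is named first with the plain metal name, the anion second with the -ate form; each ion's ligands are alphabetised independently.
The complex anion is given as 1−; its ligand charges sum to -4, so Al = +3.
A 1:1 salt means the cation carries the equal and opposite charge, 1+.
Cation: ligand charges sum to -2; for the ion to be 1+, Mo = +3.

bis(acetylacetonato)(2,2'-bipyridine)molybdenum(III) dicyanofluoroiodoaluminate(III)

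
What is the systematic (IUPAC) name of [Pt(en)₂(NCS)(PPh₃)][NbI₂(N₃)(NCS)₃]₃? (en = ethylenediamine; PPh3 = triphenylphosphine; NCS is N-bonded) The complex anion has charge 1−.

The complex anion is given as 1−; its ligand charges sum to -6, so Nb = +5.
With 3 anions per cation, the cation must be 3×1 = 3+.
Cation: ligand charges sum to -1; for the ion to be 3+, Pt = +4.

bis(ethylenediamine)isothiocyanato(triphenylphosphine)platinum(IV) azidodiiodotriisothiocyanatoniobate(V)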